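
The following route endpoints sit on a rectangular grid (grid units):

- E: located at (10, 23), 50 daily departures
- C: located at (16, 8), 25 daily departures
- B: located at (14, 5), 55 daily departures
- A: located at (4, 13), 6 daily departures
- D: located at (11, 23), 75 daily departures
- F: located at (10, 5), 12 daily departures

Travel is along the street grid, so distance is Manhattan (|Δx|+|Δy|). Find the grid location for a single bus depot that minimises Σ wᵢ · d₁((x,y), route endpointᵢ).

(11, 23)

Manhattan distance separates: Σwᵢ(|x−xᵢ|+|y−yᵢ|) = Σwᵢ|x−xᵢ| + Σwᵢ|y−yᵢ|, so x and y are optimised independently as 1-D weighted medians.
Total weight W = 223; half = 111.5.
x-coordinate, sorted with cumulative weight:
  x=4 (A, w=6) cum 6
  x=10 (E, w=50) cum 56
  x=10 (F, w=12) cum 68
  x=11 (D, w=75) cum 143  ← median
  x=14 (B, w=55) cum 198
  x=16 (C, w=25) cum 223
⇒ x* = 11
y-coordinate, sorted with cumulative weight:
  y=5 (B, w=55) cum 55
  y=5 (F, w=12) cum 67
  y=8 (C, w=25) cum 92
  y=13 (A, w=6) cum 98
  y=23 (E, w=50) cum 148  ← median
  y=23 (D, w=75) cum 223
⇒ y* = 23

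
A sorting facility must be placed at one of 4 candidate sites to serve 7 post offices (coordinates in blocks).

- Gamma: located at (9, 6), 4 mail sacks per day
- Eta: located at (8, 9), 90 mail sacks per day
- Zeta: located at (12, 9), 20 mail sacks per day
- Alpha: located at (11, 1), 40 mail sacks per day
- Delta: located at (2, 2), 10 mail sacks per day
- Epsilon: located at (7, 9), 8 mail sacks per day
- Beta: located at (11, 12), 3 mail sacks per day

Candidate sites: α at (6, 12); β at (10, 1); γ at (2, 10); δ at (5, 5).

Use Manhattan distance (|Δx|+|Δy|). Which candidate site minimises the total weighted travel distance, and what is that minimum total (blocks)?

β, total 1378 blocks

Total weighted distance at each candidate:
  α (6, 12): total = 1493
  β (10, 1): total = 1378
  γ (2, 10): total = 1775
  δ (5, 5): total = 1417
Minimum is at β with total 1378 blocks.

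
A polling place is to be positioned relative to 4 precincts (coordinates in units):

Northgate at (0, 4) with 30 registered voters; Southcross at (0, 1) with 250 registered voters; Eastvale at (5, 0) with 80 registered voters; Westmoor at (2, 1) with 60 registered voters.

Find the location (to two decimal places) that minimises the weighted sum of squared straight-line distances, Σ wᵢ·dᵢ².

The minimiser of Σwᵢ‖p−pᵢ‖² is the weighted centroid p* = (Σwᵢpᵢ)/(Σwᵢ).
Σwᵢ = 420.
Σwᵢxᵢ = 30·0 + 250·0 + 80·5 + 60·2 = 520.
Σwᵢyᵢ = 30·4 + 250·1 + 80·0 + 60·1 = 430.
x* = 520/420 = 1.24, y* = 430/420 = 1.02.

(1.24, 1.02)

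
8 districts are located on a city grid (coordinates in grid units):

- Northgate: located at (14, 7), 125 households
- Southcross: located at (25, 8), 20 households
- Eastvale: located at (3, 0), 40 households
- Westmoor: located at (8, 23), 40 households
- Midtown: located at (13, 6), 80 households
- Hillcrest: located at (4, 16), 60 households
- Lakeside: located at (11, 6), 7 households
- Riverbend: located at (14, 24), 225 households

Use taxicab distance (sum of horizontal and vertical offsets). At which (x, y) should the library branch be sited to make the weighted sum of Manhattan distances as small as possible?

Manhattan distance separates: Σwᵢ(|x−xᵢ|+|y−yᵢ|) = Σwᵢ|x−xᵢ| + Σwᵢ|y−yᵢ|, so x and y are optimised independently as 1-D weighted medians.
Total weight W = 597; half = 298.5.
x-coordinate, sorted with cumulative weight:
  x=3 (Eastvale, w=40) cum 40
  x=4 (Hillcrest, w=60) cum 100
  x=8 (Westmoor, w=40) cum 140
  x=11 (Lakeside, w=7) cum 147
  x=13 (Midtown, w=80) cum 227
  x=14 (Northgate, w=125) cum 352  ← median
  x=14 (Riverbend, w=225) cum 577
  x=25 (Southcross, w=20) cum 597
⇒ x* = 14
y-coordinate, sorted with cumulative weight:
  y=0 (Eastvale, w=40) cum 40
  y=6 (Midtown, w=80) cum 120
  y=6 (Lakeside, w=7) cum 127
  y=7 (Northgate, w=125) cum 252
  y=8 (Southcross, w=20) cum 272
  y=16 (Hillcrest, w=60) cum 332  ← median
  y=23 (Westmoor, w=40) cum 372
  y=24 (Riverbend, w=225) cum 597
⇒ y* = 16

(14, 16)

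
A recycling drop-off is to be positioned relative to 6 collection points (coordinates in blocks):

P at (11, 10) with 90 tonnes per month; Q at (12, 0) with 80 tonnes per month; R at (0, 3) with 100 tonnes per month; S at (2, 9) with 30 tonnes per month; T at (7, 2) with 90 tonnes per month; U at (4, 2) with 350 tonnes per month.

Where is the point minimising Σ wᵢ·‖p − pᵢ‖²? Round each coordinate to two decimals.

The minimiser of Σwᵢ‖p−pᵢ‖² is the weighted centroid p* = (Σwᵢpᵢ)/(Σwᵢ).
Σwᵢ = 740.
Σwᵢxᵢ = 90·11 + 80·12 + 100·0 + 30·2 + 90·7 + 350·4 = 4040.
Σwᵢyᵢ = 90·10 + 80·0 + 100·3 + 30·9 + 90·2 + 350·2 = 2350.
x* = 4040/740 = 5.46, y* = 2350/740 = 3.18.

(5.46, 3.18)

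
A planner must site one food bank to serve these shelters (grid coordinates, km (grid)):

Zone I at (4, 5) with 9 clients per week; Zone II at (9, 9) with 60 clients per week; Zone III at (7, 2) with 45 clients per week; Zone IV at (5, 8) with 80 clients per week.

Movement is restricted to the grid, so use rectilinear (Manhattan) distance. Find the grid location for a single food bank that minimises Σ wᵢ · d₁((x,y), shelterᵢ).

Manhattan distance separates: Σwᵢ(|x−xᵢ|+|y−yᵢ|) = Σwᵢ|x−xᵢ| + Σwᵢ|y−yᵢ|, so x and y are optimised independently as 1-D weighted medians.
Total weight W = 194; half = 97.
x-coordinate, sorted with cumulative weight:
  x=4 (Zone I, w=9) cum 9
  x=5 (Zone IV, w=80) cum 89
  x=7 (Zone III, w=45) cum 134  ← median
  x=9 (Zone II, w=60) cum 194
⇒ x* = 7
y-coordinate, sorted with cumulative weight:
  y=2 (Zone III, w=45) cum 45
  y=5 (Zone I, w=9) cum 54
  y=8 (Zone IV, w=80) cum 134  ← median
  y=9 (Zone II, w=60) cum 194
⇒ y* = 8

(7, 8)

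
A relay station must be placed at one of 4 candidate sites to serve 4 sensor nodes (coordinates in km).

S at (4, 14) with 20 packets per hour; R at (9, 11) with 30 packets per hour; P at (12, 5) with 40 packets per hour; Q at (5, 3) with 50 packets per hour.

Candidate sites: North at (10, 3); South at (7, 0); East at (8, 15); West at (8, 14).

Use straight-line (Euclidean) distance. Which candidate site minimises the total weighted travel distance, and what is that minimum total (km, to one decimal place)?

North, total 855.6 km

Total weighted distance at each candidate:
  North (10, 3): total = 855.6
  South (7, 0): total = 1084.9
  East (8, 15): total = 1255.4
  West (8, 14): total = 1138.9
Minimum is at North with total 855.6 km.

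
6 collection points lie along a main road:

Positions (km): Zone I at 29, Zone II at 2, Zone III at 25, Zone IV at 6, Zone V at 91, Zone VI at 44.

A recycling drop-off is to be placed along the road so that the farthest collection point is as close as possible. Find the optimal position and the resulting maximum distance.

The 1-center on a line is the midpoint of the two extreme points: leftmost at 2, rightmost at 91.
Optimal location = (2 + 91)/2 = 46.5; maximum distance = (91 − 2)/2 = 44.5.

location 46.5, max distance 44.5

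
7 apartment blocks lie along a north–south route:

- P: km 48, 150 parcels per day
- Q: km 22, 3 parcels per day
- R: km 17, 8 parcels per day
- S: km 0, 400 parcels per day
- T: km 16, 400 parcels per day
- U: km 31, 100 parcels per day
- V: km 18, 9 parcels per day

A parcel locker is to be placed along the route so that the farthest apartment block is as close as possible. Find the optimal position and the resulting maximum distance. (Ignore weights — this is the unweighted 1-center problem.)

The 1-center on a line is the midpoint of the two extreme points: leftmost at 0, rightmost at 48.
Optimal location = (0 + 48)/2 = 24; maximum distance = (48 − 0)/2 = 24.

location 24, max distance 24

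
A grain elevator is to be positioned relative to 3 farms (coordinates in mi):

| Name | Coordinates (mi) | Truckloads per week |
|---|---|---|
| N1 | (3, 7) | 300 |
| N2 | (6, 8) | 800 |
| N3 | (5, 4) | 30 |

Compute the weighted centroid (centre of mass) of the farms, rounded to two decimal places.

The minimiser of Σwᵢ‖p−pᵢ‖² is the weighted centroid p* = (Σwᵢpᵢ)/(Σwᵢ).
Σwᵢ = 1130.
Σwᵢxᵢ = 300·3 + 800·6 + 30·5 = 5850.
Σwᵢyᵢ = 300·7 + 800·8 + 30·4 = 8620.
x* = 5850/1130 = 5.18, y* = 8620/1130 = 7.63.

(5.18, 7.63)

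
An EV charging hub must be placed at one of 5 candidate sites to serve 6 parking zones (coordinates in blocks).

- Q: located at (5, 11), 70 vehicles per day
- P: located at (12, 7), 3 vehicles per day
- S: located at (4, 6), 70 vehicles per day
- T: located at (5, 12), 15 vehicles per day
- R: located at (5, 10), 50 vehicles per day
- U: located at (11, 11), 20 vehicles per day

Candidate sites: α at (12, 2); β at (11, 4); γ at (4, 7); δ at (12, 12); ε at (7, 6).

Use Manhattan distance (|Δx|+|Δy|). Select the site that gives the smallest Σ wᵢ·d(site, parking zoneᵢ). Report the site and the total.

γ, total 954 blocks

Total weighted distance at each candidate:
  α (12, 2): total = 3180
  β (11, 4): total = 2502
  γ (4, 7): total = 954
  δ (12, 12): total = 2150
  ε (7, 6): total = 1318
Minimum is at γ with total 954 blocks.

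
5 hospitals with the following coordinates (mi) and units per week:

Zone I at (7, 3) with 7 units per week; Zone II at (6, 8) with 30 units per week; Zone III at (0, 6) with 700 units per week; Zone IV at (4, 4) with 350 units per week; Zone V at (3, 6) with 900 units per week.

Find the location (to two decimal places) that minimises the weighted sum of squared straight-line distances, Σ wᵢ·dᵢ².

The minimiser of Σwᵢ‖p−pᵢ‖² is the weighted centroid p* = (Σwᵢpᵢ)/(Σwᵢ).
Σwᵢ = 1987.
Σwᵢxᵢ = 7·7 + 30·6 + 700·0 + 350·4 + 900·3 = 4329.
Σwᵢyᵢ = 7·3 + 30·8 + 700·6 + 350·4 + 900·6 = 11261.
x* = 4329/1987 = 2.18, y* = 11261/1987 = 5.67.

(2.18, 5.67)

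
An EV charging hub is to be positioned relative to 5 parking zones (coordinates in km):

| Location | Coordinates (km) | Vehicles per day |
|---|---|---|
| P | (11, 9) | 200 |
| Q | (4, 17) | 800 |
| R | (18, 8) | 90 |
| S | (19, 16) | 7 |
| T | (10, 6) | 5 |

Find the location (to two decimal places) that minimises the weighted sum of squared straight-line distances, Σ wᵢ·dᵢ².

The minimiser of Σwᵢ‖p−pᵢ‖² is the weighted centroid p* = (Σwᵢpᵢ)/(Σwᵢ).
Σwᵢ = 1102.
Σwᵢxᵢ = 200·11 + 800·4 + 90·18 + 7·19 + 5·10 = 7203.
Σwᵢyᵢ = 200·9 + 800·17 + 90·8 + 7·16 + 5·6 = 16262.
x* = 7203/1102 = 6.54, y* = 16262/1102 = 14.76.

(6.54, 14.76)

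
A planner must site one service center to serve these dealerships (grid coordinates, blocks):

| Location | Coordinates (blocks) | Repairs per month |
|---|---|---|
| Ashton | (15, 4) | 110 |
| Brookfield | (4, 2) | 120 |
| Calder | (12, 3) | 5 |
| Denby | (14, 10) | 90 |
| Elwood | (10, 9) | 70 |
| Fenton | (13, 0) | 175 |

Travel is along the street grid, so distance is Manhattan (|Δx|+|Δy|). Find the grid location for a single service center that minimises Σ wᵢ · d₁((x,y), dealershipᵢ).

(13, 2)

Manhattan distance separates: Σwᵢ(|x−xᵢ|+|y−yᵢ|) = Σwᵢ|x−xᵢ| + Σwᵢ|y−yᵢ|, so x and y are optimised independently as 1-D weighted medians.
Total weight W = 570; half = 285.
x-coordinate, sorted with cumulative weight:
  x=4 (Brookfield, w=120) cum 120
  x=10 (Elwood, w=70) cum 190
  x=12 (Calder, w=5) cum 195
  x=13 (Fenton, w=175) cum 370  ← median
  x=14 (Denby, w=90) cum 460
  x=15 (Ashton, w=110) cum 570
⇒ x* = 13
y-coordinate, sorted with cumulative weight:
  y=0 (Fenton, w=175) cum 175
  y=2 (Brookfield, w=120) cum 295  ← median
  y=3 (Calder, w=5) cum 300
  y=4 (Ashton, w=110) cum 410
  y=9 (Elwood, w=70) cum 480
  y=10 (Denby, w=90) cum 570
⇒ y* = 2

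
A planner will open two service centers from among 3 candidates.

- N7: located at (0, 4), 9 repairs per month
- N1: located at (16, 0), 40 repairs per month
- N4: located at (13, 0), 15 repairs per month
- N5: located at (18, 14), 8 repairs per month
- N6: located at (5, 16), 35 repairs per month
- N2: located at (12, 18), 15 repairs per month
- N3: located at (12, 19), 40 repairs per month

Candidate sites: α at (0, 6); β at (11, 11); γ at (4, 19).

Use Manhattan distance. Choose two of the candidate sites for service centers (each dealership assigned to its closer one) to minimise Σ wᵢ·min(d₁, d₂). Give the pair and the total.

Evaluate every pair (each demand assigned to the nearer of the two):
  {β, γ}: total = 1657
  {α, β}: total = 1798
  {α, γ}: total = 1930
Best pair: {β, γ} with total 1657.

{β, γ}, total 1657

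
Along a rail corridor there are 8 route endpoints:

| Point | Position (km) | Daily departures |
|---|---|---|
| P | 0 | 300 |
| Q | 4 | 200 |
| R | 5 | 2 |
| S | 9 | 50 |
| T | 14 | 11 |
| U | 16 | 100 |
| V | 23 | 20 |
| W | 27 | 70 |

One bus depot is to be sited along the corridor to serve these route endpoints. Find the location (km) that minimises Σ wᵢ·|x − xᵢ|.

x = 4

For a sum of weighted absolute distances on a line, the optimum is the weighted median (not the mean). Total weight W = 753; half-weight = 376.5.
Sort by position and accumulate weight:
  km 0 (P, w=300) → cum 300
  km 4 (Q, w=200) → cum 500  ≥ 376.5 → median here
  km 5 (R, w=2) → cum 502
  km 9 (S, w=50) → cum 552
  km 14 (T, w=11) → cum 563
  km 16 (U, w=100) → cum 663
  km 23 (V, w=20) → cum 683
  km 27 (W, w=70) → cum 753
Optimal location: km 4.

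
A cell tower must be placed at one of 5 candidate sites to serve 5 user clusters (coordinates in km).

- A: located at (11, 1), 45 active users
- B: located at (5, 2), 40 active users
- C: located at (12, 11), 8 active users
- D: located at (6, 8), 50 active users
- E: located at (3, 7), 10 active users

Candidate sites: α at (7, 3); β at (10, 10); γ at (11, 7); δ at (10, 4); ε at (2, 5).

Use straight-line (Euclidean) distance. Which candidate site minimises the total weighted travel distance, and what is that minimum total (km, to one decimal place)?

Total weighted distance at each candidate:
  α (7, 3): total = 677.7
  β (10, 10): total = 1102.5
  γ (11, 7): total = 950.3
  δ (10, 4): total = 775.0
  ε (2, 5): total = 978.6
Minimum is at α with total 677.7 km.

α, total 677.7 km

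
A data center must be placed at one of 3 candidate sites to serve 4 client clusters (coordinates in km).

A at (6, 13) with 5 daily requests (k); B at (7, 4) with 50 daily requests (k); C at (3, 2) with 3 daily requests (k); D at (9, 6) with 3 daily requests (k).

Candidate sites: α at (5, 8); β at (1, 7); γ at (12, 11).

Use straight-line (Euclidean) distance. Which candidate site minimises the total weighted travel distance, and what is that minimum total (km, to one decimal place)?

Total weighted distance at each candidate:
  α (5, 8): total = 281.5
  β (1, 7): total = 414.8
  γ (12, 11): total = 517.4
Minimum is at α with total 281.5 km.

α, total 281.5 km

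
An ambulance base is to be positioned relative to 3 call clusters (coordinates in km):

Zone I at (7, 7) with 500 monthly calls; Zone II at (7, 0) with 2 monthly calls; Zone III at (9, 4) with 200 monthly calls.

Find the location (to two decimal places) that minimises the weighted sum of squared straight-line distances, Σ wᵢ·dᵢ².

The minimiser of Σwᵢ‖p−pᵢ‖² is the weighted centroid p* = (Σwᵢpᵢ)/(Σwᵢ).
Σwᵢ = 702.
Σwᵢxᵢ = 500·7 + 2·7 + 200·9 = 5314.
Σwᵢyᵢ = 500·7 + 2·0 + 200·4 = 4300.
x* = 5314/702 = 7.57, y* = 4300/702 = 6.13.

(7.57, 6.13)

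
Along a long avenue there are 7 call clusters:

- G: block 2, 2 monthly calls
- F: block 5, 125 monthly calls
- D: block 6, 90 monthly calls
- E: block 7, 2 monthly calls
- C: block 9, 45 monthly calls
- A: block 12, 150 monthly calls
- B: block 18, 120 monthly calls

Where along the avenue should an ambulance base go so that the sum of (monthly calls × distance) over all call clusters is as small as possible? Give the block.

x = 12

For a sum of weighted absolute distances on a line, the optimum is the weighted median (not the mean). Total weight W = 534; half-weight = 267.
Sort by position and accumulate weight:
  block 2 (G, w=2) → cum 2
  block 5 (F, w=125) → cum 127
  block 6 (D, w=90) → cum 217
  block 7 (E, w=2) → cum 219
  block 9 (C, w=45) → cum 264
  block 12 (A, w=150) → cum 414  ≥ 267 → median here
  block 18 (B, w=120) → cum 534
Optimal location: block 12.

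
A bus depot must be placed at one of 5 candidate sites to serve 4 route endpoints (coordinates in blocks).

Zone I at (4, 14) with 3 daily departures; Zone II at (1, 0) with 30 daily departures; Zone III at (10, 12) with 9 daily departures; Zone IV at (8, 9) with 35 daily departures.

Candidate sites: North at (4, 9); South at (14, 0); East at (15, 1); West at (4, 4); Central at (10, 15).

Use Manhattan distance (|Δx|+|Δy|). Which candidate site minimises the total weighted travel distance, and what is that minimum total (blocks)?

North, total 596 blocks

Total weighted distance at each candidate:
  North (4, 9): total = 596
  South (14, 0): total = 1131
  East (15, 1): total = 1191
  West (4, 4): total = 681
  Central (10, 15): total = 1048
Minimum is at North with total 596 blocks.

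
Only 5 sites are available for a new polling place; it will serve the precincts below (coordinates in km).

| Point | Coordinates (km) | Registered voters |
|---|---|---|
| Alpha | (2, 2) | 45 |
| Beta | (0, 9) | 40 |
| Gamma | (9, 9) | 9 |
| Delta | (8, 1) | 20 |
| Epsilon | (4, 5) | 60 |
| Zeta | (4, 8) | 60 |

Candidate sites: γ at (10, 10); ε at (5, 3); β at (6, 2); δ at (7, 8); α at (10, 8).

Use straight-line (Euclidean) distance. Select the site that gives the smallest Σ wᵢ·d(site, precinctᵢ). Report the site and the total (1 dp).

Total weighted distance at each candidate:
  γ (10, 10): total = 1956.3
  ε (5, 3): total = 1031.8
  β (6, 2): total = 1257.9
  δ (7, 8): total = 1230.4
  α (10, 8): total = 1772.8
Minimum is at ε with total 1031.8 km.

ε, total 1031.8 km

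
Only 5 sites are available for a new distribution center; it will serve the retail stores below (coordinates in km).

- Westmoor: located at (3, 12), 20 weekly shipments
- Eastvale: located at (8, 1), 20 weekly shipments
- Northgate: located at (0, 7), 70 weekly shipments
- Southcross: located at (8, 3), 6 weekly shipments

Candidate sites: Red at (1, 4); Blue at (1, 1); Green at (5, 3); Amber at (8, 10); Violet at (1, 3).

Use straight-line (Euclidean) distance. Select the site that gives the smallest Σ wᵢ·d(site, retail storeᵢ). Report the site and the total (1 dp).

Total weighted distance at each candidate:
  Red (1, 4): total = 581.0
  Blue (1, 1): total = 833.1
  Green (5, 3): total = 722.7
  Amber (8, 10): total = 927.8
  Violet (1, 3): total = 660.6
Minimum is at Red with total 581.0 km.

Red, total 581.0 km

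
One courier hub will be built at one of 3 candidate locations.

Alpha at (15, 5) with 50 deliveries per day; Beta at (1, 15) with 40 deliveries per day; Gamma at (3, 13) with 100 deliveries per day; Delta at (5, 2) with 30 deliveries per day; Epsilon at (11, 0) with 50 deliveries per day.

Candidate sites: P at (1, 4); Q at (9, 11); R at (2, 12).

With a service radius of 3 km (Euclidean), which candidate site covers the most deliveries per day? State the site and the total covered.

Coverage radius r = 3 km; a point is covered iff (Δx)²+(Δy)² ≤ 3² = 9.
  P (1, 4): covers {none} → 0
  Q (9, 11): covers {none} → 0
  R (2, 12): covers {Gamma} → 100
Maximum coverage at R: 100 deliveries per day.

R, covering 100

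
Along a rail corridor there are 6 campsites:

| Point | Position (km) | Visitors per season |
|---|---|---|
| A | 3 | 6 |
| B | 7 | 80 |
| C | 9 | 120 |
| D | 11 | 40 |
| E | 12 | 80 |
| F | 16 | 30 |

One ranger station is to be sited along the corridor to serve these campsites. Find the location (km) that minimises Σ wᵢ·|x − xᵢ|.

x = 9

For a sum of weighted absolute distances on a line, the optimum is the weighted median (not the mean). Total weight W = 356; half-weight = 178.
Sort by position and accumulate weight:
  km 3 (A, w=6) → cum 6
  km 7 (B, w=80) → cum 86
  km 9 (C, w=120) → cum 206  ≥ 178 → median here
  km 11 (D, w=40) → cum 246
  km 12 (E, w=80) → cum 326
  km 16 (F, w=30) → cum 356
Optimal location: km 9.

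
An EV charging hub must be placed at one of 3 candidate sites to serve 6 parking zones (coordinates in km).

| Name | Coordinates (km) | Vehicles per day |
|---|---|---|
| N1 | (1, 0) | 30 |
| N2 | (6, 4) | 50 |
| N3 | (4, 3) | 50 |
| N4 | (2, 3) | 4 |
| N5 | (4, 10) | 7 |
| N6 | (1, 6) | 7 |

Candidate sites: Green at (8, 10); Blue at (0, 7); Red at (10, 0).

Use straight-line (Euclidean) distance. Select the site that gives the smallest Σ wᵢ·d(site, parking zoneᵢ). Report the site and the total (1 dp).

Total weighted distance at each candidate:
  Green (8, 10): total = 1206.9
  Blue (0, 7): total = 893.2
  Red (10, 0): total = 1079.8
Minimum is at Blue with total 893.2 km.

Blue, total 893.2 km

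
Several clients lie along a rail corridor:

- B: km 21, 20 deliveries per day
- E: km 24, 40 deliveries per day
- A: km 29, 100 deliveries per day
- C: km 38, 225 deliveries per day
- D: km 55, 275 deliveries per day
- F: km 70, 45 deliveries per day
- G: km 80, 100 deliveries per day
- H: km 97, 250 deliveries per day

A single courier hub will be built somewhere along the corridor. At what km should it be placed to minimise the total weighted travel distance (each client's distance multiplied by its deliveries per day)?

For a sum of weighted absolute distances on a line, the optimum is the weighted median (not the mean). Total weight W = 1055; half-weight = 527.5.
Sort by position and accumulate weight:
  km 21 (B, w=20) → cum 20
  km 24 (E, w=40) → cum 60
  km 29 (A, w=100) → cum 160
  km 38 (C, w=225) → cum 385
  km 55 (D, w=275) → cum 660  ≥ 527.5 → median here
  km 70 (F, w=45) → cum 705
  km 80 (G, w=100) → cum 805
  km 97 (H, w=250) → cum 1055
Optimal location: km 55.

x = 55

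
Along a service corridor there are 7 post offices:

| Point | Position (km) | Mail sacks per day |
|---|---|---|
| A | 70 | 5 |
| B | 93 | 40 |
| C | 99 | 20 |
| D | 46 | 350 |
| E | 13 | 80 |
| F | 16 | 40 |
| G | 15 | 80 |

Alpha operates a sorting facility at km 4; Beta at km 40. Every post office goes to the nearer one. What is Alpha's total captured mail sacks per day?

200

The indifferent point is the midpoint (4+40)/2 = 22; post offices left of it (closer to Alpha at 4) go to Alpha, those right go to Beta.
  E at 13 (w=80) → Alpha
  G at 15 (w=80) → Alpha
  F at 16 (w=40) → Alpha
  D at 46 (w=350) → Beta
  A at 70 (w=5) → Beta
  B at 93 (w=40) → Beta
  C at 99 (w=20) → Beta
Alpha captures 200; Beta captures 415.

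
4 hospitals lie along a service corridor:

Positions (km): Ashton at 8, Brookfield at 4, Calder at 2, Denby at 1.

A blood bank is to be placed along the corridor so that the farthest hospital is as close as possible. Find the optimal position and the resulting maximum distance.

The 1-center on a line is the midpoint of the two extreme points: leftmost at 1, rightmost at 8.
Optimal location = (1 + 8)/2 = 4.5; maximum distance = (8 − 1)/2 = 3.5.

location 4.5, max distance 3.5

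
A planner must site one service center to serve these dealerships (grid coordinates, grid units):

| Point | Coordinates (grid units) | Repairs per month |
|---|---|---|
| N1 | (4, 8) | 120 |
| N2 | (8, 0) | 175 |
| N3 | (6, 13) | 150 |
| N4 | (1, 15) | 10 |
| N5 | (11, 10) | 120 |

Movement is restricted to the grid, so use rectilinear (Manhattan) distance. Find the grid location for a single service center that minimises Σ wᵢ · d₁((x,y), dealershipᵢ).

(8, 8)

Manhattan distance separates: Σwᵢ(|x−xᵢ|+|y−yᵢ|) = Σwᵢ|x−xᵢ| + Σwᵢ|y−yᵢ|, so x and y are optimised independently as 1-D weighted medians.
Total weight W = 575; half = 287.5.
x-coordinate, sorted with cumulative weight:
  x=1 (N4, w=10) cum 10
  x=4 (N1, w=120) cum 130
  x=6 (N3, w=150) cum 280
  x=8 (N2, w=175) cum 455  ← median
  x=11 (N5, w=120) cum 575
⇒ x* = 8
y-coordinate, sorted with cumulative weight:
  y=0 (N2, w=175) cum 175
  y=8 (N1, w=120) cum 295  ← median
  y=10 (N5, w=120) cum 415
  y=13 (N3, w=150) cum 565
  y=15 (N4, w=10) cum 575
⇒ y* = 8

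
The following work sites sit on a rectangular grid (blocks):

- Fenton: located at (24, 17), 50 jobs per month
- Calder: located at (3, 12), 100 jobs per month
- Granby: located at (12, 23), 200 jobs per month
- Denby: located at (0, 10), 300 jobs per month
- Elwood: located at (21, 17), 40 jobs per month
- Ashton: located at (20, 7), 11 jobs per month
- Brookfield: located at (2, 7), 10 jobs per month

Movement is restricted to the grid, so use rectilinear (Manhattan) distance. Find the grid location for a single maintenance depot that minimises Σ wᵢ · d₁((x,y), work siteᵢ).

Manhattan distance separates: Σwᵢ(|x−xᵢ|+|y−yᵢ|) = Σwᵢ|x−xᵢ| + Σwᵢ|y−yᵢ|, so x and y are optimised independently as 1-D weighted medians.
Total weight W = 711; half = 355.5.
x-coordinate, sorted with cumulative weight:
  x=0 (Denby, w=300) cum 300
  x=2 (Brookfield, w=10) cum 310
  x=3 (Calder, w=100) cum 410  ← median
  x=12 (Granby, w=200) cum 610
  x=20 (Ashton, w=11) cum 621
  x=21 (Elwood, w=40) cum 661
  x=24 (Fenton, w=50) cum 711
⇒ x* = 3
y-coordinate, sorted with cumulative weight:
  y=7 (Ashton, w=11) cum 11
  y=7 (Brookfield, w=10) cum 21
  y=10 (Denby, w=300) cum 321
  y=12 (Calder, w=100) cum 421  ← median
  y=17 (Fenton, w=50) cum 471
  y=17 (Elwood, w=40) cum 511
  y=23 (Granby, w=200) cum 711
⇒ y* = 12

(3, 12)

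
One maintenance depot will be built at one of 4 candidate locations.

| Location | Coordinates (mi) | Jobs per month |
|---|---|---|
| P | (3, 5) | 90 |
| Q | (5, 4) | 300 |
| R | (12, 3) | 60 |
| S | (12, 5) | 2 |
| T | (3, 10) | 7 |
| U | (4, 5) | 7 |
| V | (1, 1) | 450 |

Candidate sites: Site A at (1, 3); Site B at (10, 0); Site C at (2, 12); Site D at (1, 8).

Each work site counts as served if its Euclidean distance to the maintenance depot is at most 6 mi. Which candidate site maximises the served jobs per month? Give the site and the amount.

Site A, covering 847

Coverage radius r = 6 mi; a point is covered iff (Δx)²+(Δy)² ≤ 6² = 36.
  Site A (1, 3): covers {P, Q, U, V} → 847
  Site B (10, 0): covers {R, S} → 62
  Site C (2, 12): covers {T} → 7
  Site D (1, 8): covers {P, Q, T, U} → 404
Maximum coverage at Site A: 847 jobs per month.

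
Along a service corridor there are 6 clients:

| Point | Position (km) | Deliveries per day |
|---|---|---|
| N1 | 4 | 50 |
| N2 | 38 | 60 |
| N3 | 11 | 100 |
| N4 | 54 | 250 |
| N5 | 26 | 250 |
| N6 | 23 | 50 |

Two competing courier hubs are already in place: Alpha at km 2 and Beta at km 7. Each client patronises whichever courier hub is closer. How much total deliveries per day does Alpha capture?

50

The indifferent point is the midpoint (2+7)/2 = 4.5; clients left of it (closer to Alpha at 2) go to Alpha, those right go to Beta.
  N1 at 4 (w=50) → Alpha
  N3 at 11 (w=100) → Beta
  N6 at 23 (w=50) → Beta
  N5 at 26 (w=250) → Beta
  N2 at 38 (w=60) → Beta
  N4 at 54 (w=250) → Beta
Alpha captures 50; Beta captures 710.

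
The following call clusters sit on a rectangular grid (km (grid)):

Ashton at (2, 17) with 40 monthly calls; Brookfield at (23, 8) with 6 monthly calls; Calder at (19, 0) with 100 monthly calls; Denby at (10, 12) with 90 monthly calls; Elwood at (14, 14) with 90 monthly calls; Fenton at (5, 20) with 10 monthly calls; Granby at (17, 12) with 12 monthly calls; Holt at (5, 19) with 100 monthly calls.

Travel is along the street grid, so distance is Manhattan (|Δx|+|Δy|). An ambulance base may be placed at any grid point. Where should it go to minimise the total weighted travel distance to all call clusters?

Manhattan distance separates: Σwᵢ(|x−xᵢ|+|y−yᵢ|) = Σwᵢ|x−xᵢ| + Σwᵢ|y−yᵢ|, so x and y are optimised independently as 1-D weighted medians.
Total weight W = 448; half = 224.
x-coordinate, sorted with cumulative weight:
  x=2 (Ashton, w=40) cum 40
  x=5 (Fenton, w=10) cum 50
  x=5 (Holt, w=100) cum 150
  x=10 (Denby, w=90) cum 240  ← median
  x=14 (Elwood, w=90) cum 330
  x=17 (Granby, w=12) cum 342
  x=19 (Calder, w=100) cum 442
  x=23 (Brookfield, w=6) cum 448
⇒ x* = 10
y-coordinate, sorted with cumulative weight:
  y=0 (Calder, w=100) cum 100
  y=8 (Brookfield, w=6) cum 106
  y=12 (Denby, w=90) cum 196
  y=12 (Granby, w=12) cum 208
  y=14 (Elwood, w=90) cum 298  ← median
  y=17 (Ashton, w=40) cum 338
  y=19 (Holt, w=100) cum 438
  y=20 (Fenton, w=10) cum 448
⇒ y* = 14

(10, 14)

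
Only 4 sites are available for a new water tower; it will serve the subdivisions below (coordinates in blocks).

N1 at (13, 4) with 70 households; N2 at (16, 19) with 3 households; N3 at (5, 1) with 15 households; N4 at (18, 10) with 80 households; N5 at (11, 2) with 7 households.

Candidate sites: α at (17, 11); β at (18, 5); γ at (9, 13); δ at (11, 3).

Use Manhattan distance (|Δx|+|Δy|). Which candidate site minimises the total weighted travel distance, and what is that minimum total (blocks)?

β, total 1193 blocks

Total weighted distance at each candidate:
  α (17, 11): total = 1392
  β (18, 5): total = 1193
  γ (9, 13): total = 2240
  δ (11, 3): total = 1520
Minimum is at β with total 1193 blocks.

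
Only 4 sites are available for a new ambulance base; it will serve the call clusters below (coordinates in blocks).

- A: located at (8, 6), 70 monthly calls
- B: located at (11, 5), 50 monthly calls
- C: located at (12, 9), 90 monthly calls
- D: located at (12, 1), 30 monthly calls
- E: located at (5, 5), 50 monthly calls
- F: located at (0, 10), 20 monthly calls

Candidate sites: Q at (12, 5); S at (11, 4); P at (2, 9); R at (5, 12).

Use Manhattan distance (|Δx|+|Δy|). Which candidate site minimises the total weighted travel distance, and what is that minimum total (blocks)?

Q, total 1570 blocks

Total weighted distance at each candidate:
  Q (12, 5): total = 1570
  S (11, 4): total = 1750
  P (2, 9): total = 3130
  R (5, 12): total = 3210
Minimum is at Q with total 1570 blocks.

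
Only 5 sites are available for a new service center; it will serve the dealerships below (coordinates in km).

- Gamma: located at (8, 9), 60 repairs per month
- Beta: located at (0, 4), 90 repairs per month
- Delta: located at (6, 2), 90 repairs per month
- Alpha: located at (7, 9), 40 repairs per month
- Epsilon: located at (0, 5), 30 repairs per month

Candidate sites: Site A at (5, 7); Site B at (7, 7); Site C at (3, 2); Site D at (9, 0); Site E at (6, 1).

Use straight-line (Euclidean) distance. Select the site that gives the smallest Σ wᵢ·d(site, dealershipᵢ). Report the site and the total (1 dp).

Total weighted distance at each candidate:
  Site A (5, 7): total = 1474.7
  Site B (7, 7): total = 1576.9
  Site C (3, 2): total = 1560.4
  Site D (9, 0): total = 2431.9
  Site E (6, 1): total = 1727.3
Minimum is at Site A with total 1474.7 km.

Site A, total 1474.7 km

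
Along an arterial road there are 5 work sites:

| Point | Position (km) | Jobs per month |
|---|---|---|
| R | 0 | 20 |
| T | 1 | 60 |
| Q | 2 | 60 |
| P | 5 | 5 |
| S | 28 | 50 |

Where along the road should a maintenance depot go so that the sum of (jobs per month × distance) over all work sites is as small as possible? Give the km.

x = 2

For a sum of weighted absolute distances on a line, the optimum is the weighted median (not the mean). Total weight W = 195; half-weight = 97.5.
Sort by position and accumulate weight:
  km 0 (R, w=20) → cum 20
  km 1 (T, w=60) → cum 80
  km 2 (Q, w=60) → cum 140  ≥ 97.5 → median here
  km 5 (P, w=5) → cum 145
  km 28 (S, w=50) → cum 195
Optimal location: km 2.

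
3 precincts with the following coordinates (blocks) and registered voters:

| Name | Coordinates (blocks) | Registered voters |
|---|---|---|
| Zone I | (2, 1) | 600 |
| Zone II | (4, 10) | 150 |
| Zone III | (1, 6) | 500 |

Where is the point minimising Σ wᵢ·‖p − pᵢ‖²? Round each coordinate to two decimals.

The minimiser of Σwᵢ‖p−pᵢ‖² is the weighted centroid p* = (Σwᵢpᵢ)/(Σwᵢ).
Σwᵢ = 1250.
Σwᵢxᵢ = 600·2 + 150·4 + 500·1 = 2300.
Σwᵢyᵢ = 600·1 + 150·10 + 500·6 = 5100.
x* = 2300/1250 = 1.84, y* = 5100/1250 = 4.08.

(1.84, 4.08)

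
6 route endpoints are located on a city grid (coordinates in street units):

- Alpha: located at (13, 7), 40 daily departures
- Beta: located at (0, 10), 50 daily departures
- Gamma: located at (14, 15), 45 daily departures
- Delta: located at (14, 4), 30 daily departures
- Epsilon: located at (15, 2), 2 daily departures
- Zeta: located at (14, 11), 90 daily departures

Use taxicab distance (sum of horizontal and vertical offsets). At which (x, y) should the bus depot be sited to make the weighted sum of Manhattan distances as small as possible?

Manhattan distance separates: Σwᵢ(|x−xᵢ|+|y−yᵢ|) = Σwᵢ|x−xᵢ| + Σwᵢ|y−yᵢ|, so x and y are optimised independently as 1-D weighted medians.
Total weight W = 257; half = 128.5.
x-coordinate, sorted with cumulative weight:
  x=0 (Beta, w=50) cum 50
  x=13 (Alpha, w=40) cum 90
  x=14 (Gamma, w=45) cum 135  ← median
  x=14 (Delta, w=30) cum 165
  x=14 (Zeta, w=90) cum 255
  x=15 (Epsilon, w=2) cum 257
⇒ x* = 14
y-coordinate, sorted with cumulative weight:
  y=2 (Epsilon, w=2) cum 2
  y=4 (Delta, w=30) cum 32
  y=7 (Alpha, w=40) cum 72
  y=10 (Beta, w=50) cum 122
  y=11 (Zeta, w=90) cum 212  ← median
  y=15 (Gamma, w=45) cum 257
⇒ y* = 11

(14, 11)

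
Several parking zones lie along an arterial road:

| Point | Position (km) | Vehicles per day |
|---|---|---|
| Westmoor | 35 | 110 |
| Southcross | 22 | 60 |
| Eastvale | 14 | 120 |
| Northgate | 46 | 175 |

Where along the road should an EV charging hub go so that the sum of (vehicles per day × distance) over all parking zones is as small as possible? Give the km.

For a sum of weighted absolute distances on a line, the optimum is the weighted median (not the mean). Total weight W = 465; half-weight = 232.5.
Sort by position and accumulate weight:
  km 14 (Eastvale, w=120) → cum 120
  km 22 (Southcross, w=60) → cum 180
  km 35 (Westmoor, w=110) → cum 290  ≥ 232.5 → median here
  km 46 (Northgate, w=175) → cum 465
Optimal location: km 35.

x = 35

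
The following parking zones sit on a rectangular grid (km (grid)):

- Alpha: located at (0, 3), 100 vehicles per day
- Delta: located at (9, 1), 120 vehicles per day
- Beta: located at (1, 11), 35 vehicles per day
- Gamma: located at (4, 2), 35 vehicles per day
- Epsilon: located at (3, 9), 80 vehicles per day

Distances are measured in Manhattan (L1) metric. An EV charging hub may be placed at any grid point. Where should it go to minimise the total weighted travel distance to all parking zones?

(3, 3)

Manhattan distance separates: Σwᵢ(|x−xᵢ|+|y−yᵢ|) = Σwᵢ|x−xᵢ| + Σwᵢ|y−yᵢ|, so x and y are optimised independently as 1-D weighted medians.
Total weight W = 370; half = 185.
x-coordinate, sorted with cumulative weight:
  x=0 (Alpha, w=100) cum 100
  x=1 (Beta, w=35) cum 135
  x=3 (Epsilon, w=80) cum 215  ← median
  x=4 (Gamma, w=35) cum 250
  x=9 (Delta, w=120) cum 370
⇒ x* = 3
y-coordinate, sorted with cumulative weight:
  y=1 (Delta, w=120) cum 120
  y=2 (Gamma, w=35) cum 155
  y=3 (Alpha, w=100) cum 255  ← median
  y=9 (Epsilon, w=80) cum 335
  y=11 (Beta, w=35) cum 370
⇒ y* = 3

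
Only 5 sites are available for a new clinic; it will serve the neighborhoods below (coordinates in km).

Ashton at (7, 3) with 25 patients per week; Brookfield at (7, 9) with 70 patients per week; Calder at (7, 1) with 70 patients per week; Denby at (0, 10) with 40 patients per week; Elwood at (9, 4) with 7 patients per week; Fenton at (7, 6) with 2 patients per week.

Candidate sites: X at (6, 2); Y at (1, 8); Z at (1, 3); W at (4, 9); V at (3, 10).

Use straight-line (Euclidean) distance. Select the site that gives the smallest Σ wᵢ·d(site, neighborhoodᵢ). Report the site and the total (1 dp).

Total weighted distance at each candidate:
  X (6, 2): total = 1062.8
  Y (1, 8): total = 1431.1
  Z (1, 3): total = 1539.4
  W (4, 9): total = 1198.7
  V (3, 10): total = 1370.3
Minimum is at X with total 1062.8 km.

X, total 1062.8 km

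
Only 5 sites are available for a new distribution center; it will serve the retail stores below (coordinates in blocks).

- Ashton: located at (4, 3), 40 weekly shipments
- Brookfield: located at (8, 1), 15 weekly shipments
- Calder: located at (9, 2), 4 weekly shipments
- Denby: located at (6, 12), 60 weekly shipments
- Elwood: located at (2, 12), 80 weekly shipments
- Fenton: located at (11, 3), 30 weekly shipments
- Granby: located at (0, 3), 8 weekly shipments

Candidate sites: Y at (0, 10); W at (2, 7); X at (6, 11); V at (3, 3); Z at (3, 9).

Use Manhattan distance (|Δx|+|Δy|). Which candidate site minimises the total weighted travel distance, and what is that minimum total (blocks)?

X, total 1590 blocks

Total weighted distance at each candidate:
  Y (0, 10): total = 2159
  W (2, 7): total = 1846
  X (6, 11): total = 1590
  V (3, 3): total = 1957
  Z (3, 9): total = 1699
Minimum is at X with total 1590 blocks.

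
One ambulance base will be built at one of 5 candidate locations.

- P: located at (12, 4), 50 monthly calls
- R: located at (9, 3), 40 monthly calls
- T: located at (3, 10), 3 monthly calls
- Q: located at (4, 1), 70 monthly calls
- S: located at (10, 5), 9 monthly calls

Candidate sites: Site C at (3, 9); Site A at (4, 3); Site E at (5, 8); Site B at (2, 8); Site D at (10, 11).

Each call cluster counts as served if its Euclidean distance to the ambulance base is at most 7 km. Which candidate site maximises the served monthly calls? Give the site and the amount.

Coverage radius r = 7 km; a point is covered iff (Δx)²+(Δy)² ≤ 7² = 49.
  Site C (3, 9): covers {T} → 3
  Site A (4, 3): covers {R, Q, S} → 119
  Site E (5, 8): covers {R, T, S} → 52
  Site B (2, 8): covers {T} → 3
  Site D (10, 11): covers {S} → 9
Maximum coverage at Site A: 119 monthly calls.

Site A, covering 119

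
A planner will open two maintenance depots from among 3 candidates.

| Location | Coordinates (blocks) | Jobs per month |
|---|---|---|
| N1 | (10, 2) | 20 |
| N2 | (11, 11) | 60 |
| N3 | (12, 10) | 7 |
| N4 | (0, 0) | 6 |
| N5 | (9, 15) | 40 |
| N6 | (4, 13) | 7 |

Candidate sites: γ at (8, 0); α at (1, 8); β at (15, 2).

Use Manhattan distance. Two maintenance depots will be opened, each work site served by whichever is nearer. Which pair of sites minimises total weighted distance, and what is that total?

Evaluate every pair (each demand assigned to the nearer of the two):
  {γ, α}: total = 1655
  {α, β}: total = 1667
  {γ, β}: total = 1744
Best pair: {γ, α} with total 1655.

{γ, α}, total 1655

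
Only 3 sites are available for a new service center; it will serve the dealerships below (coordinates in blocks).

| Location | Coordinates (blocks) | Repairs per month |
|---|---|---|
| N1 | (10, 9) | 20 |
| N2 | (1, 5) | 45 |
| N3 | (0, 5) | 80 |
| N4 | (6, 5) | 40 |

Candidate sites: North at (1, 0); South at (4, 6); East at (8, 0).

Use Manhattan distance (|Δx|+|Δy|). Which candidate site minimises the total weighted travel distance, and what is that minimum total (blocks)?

Total weighted distance at each candidate:
  North (1, 0): total = 1465
  South (4, 6): total = 880
  East (8, 0): total = 2080
Minimum is at South with total 880 blocks.

South, total 880 blocks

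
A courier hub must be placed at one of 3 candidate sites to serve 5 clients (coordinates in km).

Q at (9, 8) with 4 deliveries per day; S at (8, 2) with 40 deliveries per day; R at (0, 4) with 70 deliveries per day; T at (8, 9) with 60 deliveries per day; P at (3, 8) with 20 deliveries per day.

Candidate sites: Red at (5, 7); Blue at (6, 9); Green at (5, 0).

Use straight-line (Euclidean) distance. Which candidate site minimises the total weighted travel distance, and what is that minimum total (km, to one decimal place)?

Total weighted distance at each candidate:
  Red (5, 7): total = 919.0
  Blue (6, 9): total = 1033.8
  Green (5, 0): total = 1362.4
Minimum is at Red with total 919.0 km.

Red, total 919.0 km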